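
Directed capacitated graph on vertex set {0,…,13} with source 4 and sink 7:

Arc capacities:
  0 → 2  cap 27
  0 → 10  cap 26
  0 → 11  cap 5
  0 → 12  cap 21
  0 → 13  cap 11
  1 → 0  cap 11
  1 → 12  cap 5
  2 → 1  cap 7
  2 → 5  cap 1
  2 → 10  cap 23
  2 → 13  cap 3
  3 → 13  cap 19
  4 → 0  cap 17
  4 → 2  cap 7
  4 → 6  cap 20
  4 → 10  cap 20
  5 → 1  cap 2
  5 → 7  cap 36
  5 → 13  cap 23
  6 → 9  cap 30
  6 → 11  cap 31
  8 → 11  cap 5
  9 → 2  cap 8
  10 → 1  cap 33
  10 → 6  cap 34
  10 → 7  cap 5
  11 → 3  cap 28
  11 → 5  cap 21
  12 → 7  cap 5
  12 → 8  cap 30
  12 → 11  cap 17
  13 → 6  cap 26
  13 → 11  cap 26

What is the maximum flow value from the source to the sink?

Maximum flow value: 32

augment #1: 4→10→7 bottleneck 5, total now 5
augment #2: 4→0→12→7 bottleneck 5, total now 10
augment #3: 4→2→5→7 bottleneck 1, total now 11
augment #4: 4→0→11→5→7 bottleneck 5, total now 16
augment #5: 4→6→11→5→7 bottleneck 16, total now 32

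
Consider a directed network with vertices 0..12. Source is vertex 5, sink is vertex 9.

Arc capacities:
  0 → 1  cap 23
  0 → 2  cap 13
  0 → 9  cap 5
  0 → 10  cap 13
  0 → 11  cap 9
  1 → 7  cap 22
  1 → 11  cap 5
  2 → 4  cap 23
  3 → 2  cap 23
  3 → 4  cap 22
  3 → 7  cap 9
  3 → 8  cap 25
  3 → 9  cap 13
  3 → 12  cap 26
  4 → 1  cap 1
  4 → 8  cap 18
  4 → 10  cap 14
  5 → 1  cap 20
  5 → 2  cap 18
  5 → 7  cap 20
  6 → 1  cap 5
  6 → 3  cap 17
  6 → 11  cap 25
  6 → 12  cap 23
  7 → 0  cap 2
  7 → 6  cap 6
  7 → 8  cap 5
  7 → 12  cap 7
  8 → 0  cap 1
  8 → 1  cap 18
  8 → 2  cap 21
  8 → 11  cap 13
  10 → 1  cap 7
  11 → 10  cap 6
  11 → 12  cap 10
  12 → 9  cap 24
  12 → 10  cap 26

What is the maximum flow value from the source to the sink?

Maximum flow value: 26

augment #1: 5→7→0→9 bottleneck 2, total now 2
augment #2: 5→7→12→9 bottleneck 7, total now 9
augment #3: 5→1→11→12→9 bottleneck 5, total now 14
augment #4: 5→7→6→3→9 bottleneck 6, total now 20
augment #5: 5→7→8→0→9 bottleneck 1, total now 21
augment #6: 5→7→8→11→12→9 bottleneck 4, total now 25
augment #7: 5→2→4→8→11→12→9 bottleneck 1, total now 26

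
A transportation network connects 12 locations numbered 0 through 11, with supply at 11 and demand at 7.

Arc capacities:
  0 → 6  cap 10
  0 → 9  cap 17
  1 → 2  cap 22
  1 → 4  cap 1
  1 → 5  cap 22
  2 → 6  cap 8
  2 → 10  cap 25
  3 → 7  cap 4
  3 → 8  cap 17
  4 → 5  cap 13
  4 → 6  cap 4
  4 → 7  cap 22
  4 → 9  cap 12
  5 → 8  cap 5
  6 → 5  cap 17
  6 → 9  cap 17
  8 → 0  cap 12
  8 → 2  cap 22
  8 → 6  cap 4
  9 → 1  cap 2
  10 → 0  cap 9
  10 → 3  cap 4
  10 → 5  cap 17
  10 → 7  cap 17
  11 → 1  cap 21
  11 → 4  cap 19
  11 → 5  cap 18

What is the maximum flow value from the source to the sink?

Maximum flow value: 41

augment #1: 11→4→7 bottleneck 19, total now 19
augment #2: 11→1→4→7 bottleneck 1, total now 20
augment #3: 11→1→2→10→7 bottleneck 17, total now 37
augment #4: 11→1→2→10→3→7 bottleneck 3, total now 40
augment #5: 11→5→8→2→10→3→7 bottleneck 1, total now 41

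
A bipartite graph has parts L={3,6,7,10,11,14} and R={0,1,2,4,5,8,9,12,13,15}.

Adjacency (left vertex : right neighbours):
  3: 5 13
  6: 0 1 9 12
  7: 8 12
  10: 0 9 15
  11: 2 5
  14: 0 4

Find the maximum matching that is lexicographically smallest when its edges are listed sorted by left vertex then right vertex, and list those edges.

Lex-smallest maximum matching: {(3,5), (6,0), (7,8), (10,9), (11,2), (14,4)}

|M| = 6 (so the lex-smallest maximum matching has 6 edges)
process left vertices in ascending order; for each, take the smallest-labelled available neighbour that still permits 6 edges overall, or leave it unmatched if none does
lex-smallest matching: {3-5, 6-0, 7-8, 10-9, 11-2, 14-4}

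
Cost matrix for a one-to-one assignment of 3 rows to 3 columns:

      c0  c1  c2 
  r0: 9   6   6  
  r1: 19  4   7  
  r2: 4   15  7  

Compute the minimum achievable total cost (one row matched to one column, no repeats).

optimal assignment: row0→col2 (cost 6), row1→col1 (cost 4), row2→col0 (cost 4)
total = 6 + 4 + 4 = 14

Minimum assignment cost: 14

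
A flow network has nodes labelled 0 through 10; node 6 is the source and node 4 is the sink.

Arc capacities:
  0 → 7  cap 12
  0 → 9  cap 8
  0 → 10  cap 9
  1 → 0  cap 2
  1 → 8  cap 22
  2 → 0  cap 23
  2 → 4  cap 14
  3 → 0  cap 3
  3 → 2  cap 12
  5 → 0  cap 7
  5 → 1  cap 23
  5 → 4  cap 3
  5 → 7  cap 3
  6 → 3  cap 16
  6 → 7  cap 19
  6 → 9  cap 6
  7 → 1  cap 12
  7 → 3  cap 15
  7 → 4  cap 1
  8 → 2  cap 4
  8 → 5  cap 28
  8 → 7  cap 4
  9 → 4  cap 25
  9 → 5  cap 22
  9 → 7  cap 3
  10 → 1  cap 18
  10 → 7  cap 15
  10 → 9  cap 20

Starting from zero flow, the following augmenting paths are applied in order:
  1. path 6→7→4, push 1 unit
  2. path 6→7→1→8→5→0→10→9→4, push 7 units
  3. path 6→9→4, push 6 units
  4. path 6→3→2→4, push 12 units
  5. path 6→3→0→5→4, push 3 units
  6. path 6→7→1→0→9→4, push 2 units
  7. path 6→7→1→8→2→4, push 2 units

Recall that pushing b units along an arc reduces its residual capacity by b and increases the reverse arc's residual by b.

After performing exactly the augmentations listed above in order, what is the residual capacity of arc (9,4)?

after path 1 (6→7→4, push 1): res(9,4)=25
after path 2 (6→7→1→8→5→0→10→9→4, push 7): res(9,4)=18
after path 3 (6→9→4, push 6): res(9,4)=12
after path 4 (6→3→2→4, push 12): res(9,4)=12
after path 5 (6→3→0→5→4, push 3): res(9,4)=12
after path 6 (6→7→1→0→9→4, push 2): res(9,4)=10
after path 7 (6→7→1→8→2→4, push 2): res(9,4)=10

Residual capacity of (9,4): 10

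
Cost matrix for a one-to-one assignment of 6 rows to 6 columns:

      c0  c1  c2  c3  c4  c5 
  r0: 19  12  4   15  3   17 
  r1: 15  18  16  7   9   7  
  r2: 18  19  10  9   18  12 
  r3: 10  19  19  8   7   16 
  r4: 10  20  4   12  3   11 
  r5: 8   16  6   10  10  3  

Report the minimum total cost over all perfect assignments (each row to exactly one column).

optimal assignment: row0→col1 (cost 12), row1→col3 (cost 7), row2→col2 (cost 10), row3→col0 (cost 10), row4→col4 (cost 3), row5→col5 (cost 3)
total = 12 + 7 + 10 + 10 + 3 + 3 = 45

Minimum assignment cost: 45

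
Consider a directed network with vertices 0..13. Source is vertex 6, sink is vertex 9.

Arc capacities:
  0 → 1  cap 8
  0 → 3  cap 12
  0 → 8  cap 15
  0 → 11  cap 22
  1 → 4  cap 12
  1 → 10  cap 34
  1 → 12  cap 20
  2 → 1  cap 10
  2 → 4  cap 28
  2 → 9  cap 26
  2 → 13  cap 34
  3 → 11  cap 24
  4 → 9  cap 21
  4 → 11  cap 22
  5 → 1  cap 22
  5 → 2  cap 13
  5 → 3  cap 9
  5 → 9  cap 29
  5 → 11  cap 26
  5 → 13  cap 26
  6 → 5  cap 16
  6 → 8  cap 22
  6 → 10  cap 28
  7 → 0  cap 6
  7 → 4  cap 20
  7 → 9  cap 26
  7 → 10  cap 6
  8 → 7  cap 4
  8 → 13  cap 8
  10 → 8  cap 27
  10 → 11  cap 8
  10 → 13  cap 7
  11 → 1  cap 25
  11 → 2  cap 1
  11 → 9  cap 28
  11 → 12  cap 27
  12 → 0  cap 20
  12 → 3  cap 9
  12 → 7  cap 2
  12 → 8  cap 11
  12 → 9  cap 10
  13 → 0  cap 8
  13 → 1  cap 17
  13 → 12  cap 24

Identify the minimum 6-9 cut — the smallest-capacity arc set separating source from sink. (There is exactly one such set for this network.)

augment #1: 6→5→9 push 16
augment #2: 6→8→7→9 push 4
augment #3: 6→10→11→9 push 8
augment #4: 6→8→13→12→9 push 8
augment #5: 6→10→13→12→9 push 2
augment #6: 6→10→13→0→11→9 push 5
max flow = 43; residual-reachable set from 6 gives S-side
cut edges (S→T): {(6,5), (8,7), (8,13), (10,11), (10,13)} total cap 43

Min-cut arcs: {(6,5), (8,7), (8,13), (10,11), (10,13)} (total capacity 43)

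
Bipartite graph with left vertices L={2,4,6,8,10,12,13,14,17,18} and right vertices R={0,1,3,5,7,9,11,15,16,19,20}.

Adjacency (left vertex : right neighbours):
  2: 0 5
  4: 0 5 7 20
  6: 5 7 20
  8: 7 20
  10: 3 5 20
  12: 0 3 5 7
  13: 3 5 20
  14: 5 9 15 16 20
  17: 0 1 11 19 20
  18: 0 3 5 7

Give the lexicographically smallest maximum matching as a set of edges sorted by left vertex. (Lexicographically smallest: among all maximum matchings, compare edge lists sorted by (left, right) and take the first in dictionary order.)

Lex-smallest maximum matching: {(2,0), (4,5), (6,7), (8,20), (10,3), (14,9), (17,1)}

|M| = 7 (so the lex-smallest maximum matching has 7 edges)
process left vertices in ascending order; for each, take the smallest-labelled available neighbour that still permits 7 edges overall, or leave it unmatched if none does
lex-smallest matching: {2-0, 4-5, 6-7, 8-20, 10-3, 14-9, 17-1}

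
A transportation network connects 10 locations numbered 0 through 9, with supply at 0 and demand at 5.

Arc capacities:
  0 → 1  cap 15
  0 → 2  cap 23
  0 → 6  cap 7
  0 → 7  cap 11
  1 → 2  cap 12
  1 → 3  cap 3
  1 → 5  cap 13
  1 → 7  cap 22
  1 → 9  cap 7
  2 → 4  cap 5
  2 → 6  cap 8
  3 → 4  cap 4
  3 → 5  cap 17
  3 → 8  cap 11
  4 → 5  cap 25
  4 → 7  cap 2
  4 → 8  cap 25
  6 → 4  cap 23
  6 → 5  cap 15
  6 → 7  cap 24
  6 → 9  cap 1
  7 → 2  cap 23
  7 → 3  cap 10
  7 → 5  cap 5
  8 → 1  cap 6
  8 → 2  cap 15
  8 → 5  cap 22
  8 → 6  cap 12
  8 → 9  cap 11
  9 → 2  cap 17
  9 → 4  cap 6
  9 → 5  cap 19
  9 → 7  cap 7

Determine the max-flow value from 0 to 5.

augment #1: 0→1→5 bottleneck 13, total now 13
augment #2: 0→6→5 bottleneck 7, total now 20
augment #3: 0→7→5 bottleneck 5, total now 25
augment #4: 0→1→3→5 bottleneck 2, total now 27
augment #5: 0→2→4→5 bottleneck 5, total now 32
augment #6: 0→2→6→5 bottleneck 8, total now 40
augment #7: 0→7→3→5 bottleneck 6, total now 46

Maximum flow value: 46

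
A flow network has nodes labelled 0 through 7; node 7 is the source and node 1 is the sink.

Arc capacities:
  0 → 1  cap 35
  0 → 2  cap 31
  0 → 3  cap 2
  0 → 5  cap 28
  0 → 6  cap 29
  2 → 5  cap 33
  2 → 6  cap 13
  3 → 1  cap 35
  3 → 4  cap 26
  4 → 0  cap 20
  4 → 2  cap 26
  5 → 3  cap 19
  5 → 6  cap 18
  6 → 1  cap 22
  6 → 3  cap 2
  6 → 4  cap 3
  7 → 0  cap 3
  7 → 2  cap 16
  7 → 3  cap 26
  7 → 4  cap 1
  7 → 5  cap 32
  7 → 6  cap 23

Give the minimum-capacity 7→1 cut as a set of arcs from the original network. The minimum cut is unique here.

Min-cut arcs: {(5,3), (6,1), (6,3), (6,4), (7,0), (7,3), (7,4)} (total capacity 76)

augment #1: 7→0→1 push 3
augment #2: 7→3→1 push 26
augment #3: 7→6→1 push 22
augment #4: 7→4→0→1 push 1
augment #5: 7→5→3→1 push 9
augment #6: 7→6→4→0→1 push 1
augment #7: 7→2→6→4→0→1 push 2
augment #8: 7→5→3→4→0→1 push 10
augment #9: 7→2→6→3→4→0→1 push 2
max flow = 76; residual-reachable set from 7 gives S-side
cut edges (S→T): {(5,3), (6,1), (6,3), (6,4), (7,0), (7,3), (7,4)} total cap 76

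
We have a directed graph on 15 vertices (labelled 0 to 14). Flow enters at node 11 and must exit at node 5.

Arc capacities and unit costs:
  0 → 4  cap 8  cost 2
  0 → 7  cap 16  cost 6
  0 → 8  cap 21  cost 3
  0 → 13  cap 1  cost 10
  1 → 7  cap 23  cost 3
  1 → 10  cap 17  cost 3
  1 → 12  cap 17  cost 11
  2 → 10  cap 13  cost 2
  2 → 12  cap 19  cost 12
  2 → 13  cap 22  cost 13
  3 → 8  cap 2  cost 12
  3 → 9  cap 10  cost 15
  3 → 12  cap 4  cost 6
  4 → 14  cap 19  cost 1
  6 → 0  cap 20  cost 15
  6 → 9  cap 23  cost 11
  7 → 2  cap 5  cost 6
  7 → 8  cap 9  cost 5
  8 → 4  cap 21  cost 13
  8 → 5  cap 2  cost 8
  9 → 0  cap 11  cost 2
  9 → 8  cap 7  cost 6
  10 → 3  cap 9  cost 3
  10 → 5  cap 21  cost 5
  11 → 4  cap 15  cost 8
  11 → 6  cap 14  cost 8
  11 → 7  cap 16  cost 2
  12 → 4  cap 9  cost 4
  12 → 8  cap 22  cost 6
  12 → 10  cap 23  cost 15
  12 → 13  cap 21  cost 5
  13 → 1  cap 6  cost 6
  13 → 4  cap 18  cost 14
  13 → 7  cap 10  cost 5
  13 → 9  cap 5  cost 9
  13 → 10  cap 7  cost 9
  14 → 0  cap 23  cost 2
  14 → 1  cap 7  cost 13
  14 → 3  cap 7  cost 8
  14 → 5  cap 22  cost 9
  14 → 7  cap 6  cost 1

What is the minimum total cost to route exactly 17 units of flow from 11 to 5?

Minimum cost for 17 units: 285

shortest-cost path #1: 11→7→8→5 push 2 @ unit cost 15 (adds 30)
shortest-cost path #2: 11→7→2→10→5 push 5 @ unit cost 15 (adds 75)
shortest-cost path #3: 11→4→14→5 push 10 @ unit cost 18 (adds 180)
total cost = 285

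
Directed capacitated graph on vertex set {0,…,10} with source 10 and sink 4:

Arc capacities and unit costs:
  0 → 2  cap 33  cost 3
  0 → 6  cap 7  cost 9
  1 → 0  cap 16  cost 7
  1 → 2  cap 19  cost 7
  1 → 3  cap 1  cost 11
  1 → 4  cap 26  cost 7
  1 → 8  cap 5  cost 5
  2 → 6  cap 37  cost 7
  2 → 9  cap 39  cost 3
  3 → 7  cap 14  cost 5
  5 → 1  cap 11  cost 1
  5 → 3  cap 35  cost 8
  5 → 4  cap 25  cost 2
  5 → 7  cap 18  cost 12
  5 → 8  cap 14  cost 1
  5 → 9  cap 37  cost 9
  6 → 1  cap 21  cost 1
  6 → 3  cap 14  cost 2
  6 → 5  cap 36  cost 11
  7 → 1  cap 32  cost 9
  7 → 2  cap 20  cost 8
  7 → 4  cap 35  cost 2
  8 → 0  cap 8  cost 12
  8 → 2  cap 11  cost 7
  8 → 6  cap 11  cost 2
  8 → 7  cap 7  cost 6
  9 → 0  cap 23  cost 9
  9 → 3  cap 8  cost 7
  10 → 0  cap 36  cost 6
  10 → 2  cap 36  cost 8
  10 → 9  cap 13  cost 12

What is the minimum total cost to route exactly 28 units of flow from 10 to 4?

shortest-cost path #1: 10→0→6→1→4 push 7 @ unit cost 23 (adds 161)
shortest-cost path #2: 10→2→6→1→4 push 14 @ unit cost 23 (adds 322)
shortest-cost path #3: 10→2→6→3→7→4 push 7 @ unit cost 24 (adds 168)
total cost = 651

Minimum cost for 28 units: 651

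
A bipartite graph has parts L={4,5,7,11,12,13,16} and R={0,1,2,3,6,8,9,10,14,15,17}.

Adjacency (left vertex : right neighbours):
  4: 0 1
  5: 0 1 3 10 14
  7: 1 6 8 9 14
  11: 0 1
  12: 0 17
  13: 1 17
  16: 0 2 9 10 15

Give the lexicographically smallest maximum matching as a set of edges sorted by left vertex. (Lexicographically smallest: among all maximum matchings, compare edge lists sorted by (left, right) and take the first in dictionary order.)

Lex-smallest maximum matching: {(4,0), (5,3), (7,6), (11,1), (12,17), (16,2)}

|M| = 6 (so the lex-smallest maximum matching has 6 edges)
process left vertices in ascending order; for each, take the smallest-labelled available neighbour that still permits 6 edges overall, or leave it unmatched if none does
lex-smallest matching: {4-0, 5-3, 7-6, 11-1, 12-17, 16-2}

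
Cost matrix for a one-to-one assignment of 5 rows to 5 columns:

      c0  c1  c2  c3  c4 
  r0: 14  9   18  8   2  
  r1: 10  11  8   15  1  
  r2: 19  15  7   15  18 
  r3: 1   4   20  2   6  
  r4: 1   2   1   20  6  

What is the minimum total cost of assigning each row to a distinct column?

Minimum assignment cost: 19

optimal assignment: row0→col3 (cost 8), row1→col4 (cost 1), row2→col2 (cost 7), row3→col0 (cost 1), row4→col1 (cost 2)
total = 8 + 1 + 7 + 1 + 2 = 19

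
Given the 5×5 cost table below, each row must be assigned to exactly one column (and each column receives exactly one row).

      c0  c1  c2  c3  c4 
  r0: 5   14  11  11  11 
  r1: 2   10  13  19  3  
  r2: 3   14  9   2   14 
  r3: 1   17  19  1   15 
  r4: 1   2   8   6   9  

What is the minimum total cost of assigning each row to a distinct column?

optimal assignment: row0→col2 (cost 11), row1→col4 (cost 3), row2→col3 (cost 2), row3→col0 (cost 1), row4→col1 (cost 2)
total = 11 + 3 + 2 + 1 + 2 = 19

Minimum assignment cost: 19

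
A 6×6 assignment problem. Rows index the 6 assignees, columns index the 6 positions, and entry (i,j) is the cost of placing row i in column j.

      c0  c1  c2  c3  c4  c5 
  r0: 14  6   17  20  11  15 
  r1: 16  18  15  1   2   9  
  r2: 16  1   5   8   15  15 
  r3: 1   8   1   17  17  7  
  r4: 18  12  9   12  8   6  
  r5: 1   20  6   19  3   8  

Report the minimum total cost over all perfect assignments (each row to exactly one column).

Minimum assignment cost: 21

optimal assignment: row0→col4 (cost 11), row1→col3 (cost 1), row2→col1 (cost 1), row3→col2 (cost 1), row4→col5 (cost 6), row5→col0 (cost 1)
total = 11 + 1 + 1 + 1 + 6 + 1 = 21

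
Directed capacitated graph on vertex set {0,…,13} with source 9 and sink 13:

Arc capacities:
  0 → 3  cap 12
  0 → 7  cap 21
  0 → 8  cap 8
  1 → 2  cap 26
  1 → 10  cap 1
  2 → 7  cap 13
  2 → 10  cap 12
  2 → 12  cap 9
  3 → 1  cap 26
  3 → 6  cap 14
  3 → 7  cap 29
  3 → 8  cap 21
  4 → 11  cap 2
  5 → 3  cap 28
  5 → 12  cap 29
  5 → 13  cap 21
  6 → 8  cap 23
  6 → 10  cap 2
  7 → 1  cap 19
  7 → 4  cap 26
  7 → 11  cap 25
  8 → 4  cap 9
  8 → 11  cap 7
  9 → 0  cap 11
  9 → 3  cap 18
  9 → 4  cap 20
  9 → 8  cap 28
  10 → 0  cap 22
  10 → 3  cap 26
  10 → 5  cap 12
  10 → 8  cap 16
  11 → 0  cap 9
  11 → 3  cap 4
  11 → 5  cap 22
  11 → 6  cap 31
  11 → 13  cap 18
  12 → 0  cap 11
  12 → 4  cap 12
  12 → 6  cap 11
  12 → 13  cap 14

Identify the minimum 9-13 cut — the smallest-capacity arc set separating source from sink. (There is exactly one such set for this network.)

augment #1: 9→4→11→13 push 2
augment #2: 9→8→11→13 push 7
augment #3: 9→0→7→11→13 push 9
augment #4: 9→0→7→11→5→13 push 2
augment #5: 9→3→1→2→12→13 push 9
augment #6: 9→3→1→10→5→13 push 1
augment #7: 9→3→6→10→5→13 push 2
augment #8: 9→3→7→11→5→13 push 6
max flow = 38; residual-reachable set from 9 gives S-side
cut edges (S→T): {(4,11), (8,11), (9,0), (9,3)} total cap 38

Min-cut arcs: {(4,11), (8,11), (9,0), (9,3)} (total capacity 38)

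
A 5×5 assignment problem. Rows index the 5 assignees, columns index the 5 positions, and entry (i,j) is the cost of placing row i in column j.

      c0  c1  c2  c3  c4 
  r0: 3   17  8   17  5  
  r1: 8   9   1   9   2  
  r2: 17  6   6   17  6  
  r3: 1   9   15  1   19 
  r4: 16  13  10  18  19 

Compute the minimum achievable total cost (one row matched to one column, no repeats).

optimal assignment: row0→col0 (cost 3), row1→col4 (cost 2), row2→col1 (cost 6), row3→col3 (cost 1), row4→col2 (cost 10)
total = 3 + 2 + 6 + 1 + 10 = 22

Minimum assignment cost: 22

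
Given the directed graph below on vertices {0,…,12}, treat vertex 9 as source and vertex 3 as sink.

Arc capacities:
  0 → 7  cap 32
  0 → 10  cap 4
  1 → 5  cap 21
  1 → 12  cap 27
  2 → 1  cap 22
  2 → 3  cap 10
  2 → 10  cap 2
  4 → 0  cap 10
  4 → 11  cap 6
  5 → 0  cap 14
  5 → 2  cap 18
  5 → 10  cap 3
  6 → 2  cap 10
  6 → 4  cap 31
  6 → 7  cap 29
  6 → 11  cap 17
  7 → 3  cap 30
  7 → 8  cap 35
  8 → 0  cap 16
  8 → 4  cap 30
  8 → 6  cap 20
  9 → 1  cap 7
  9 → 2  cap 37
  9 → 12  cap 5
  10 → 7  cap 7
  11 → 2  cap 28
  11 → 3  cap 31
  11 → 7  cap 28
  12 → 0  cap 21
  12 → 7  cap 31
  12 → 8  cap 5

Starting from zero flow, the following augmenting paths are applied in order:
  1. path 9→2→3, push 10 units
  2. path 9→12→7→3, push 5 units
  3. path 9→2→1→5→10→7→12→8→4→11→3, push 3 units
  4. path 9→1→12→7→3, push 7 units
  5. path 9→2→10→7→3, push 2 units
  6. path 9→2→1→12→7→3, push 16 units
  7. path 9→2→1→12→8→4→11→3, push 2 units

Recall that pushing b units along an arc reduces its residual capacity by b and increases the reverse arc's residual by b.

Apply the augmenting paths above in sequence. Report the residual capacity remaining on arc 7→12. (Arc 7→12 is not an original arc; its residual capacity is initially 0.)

Residual capacity of (7,12): 25

after path 1 (9→2→3, push 10): res(7,12)=0
after path 2 (9→12→7→3, push 5): res(7,12)=5
after path 3 (9→2→1→5→10→7→12→8→4→11→3, push 3): res(7,12)=2
after path 4 (9→1→12→7→3, push 7): res(7,12)=9
after path 5 (9→2→10→7→3, push 2): res(7,12)=9
after path 6 (9→2→1→12→7→3, push 16): res(7,12)=25
after path 7 (9→2→1→12→8→4→11→3, push 2): res(7,12)=25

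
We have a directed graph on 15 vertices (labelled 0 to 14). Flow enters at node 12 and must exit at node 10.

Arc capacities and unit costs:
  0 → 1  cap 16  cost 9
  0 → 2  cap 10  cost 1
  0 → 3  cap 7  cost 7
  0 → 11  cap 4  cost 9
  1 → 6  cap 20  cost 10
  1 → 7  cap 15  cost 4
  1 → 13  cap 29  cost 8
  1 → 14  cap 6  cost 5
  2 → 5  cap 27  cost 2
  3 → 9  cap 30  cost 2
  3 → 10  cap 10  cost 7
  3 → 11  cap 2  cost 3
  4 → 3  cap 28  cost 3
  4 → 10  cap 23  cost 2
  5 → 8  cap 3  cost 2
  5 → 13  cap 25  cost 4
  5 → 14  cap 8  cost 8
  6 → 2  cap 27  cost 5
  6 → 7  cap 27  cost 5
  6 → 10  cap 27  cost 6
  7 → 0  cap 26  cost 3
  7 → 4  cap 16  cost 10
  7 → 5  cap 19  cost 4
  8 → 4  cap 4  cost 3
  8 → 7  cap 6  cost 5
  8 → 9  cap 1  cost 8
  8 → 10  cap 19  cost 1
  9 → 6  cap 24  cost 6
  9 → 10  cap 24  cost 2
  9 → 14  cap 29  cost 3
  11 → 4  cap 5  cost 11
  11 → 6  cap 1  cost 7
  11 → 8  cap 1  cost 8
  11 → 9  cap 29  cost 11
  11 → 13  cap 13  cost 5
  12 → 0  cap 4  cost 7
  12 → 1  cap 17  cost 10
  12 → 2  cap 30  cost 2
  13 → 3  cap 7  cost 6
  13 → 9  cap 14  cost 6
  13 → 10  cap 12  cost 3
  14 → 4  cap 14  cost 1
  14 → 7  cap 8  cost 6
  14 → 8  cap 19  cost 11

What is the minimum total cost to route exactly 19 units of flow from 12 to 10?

Minimum cost for 19 units: 213

shortest-cost path #1: 12→2→5→8→10 push 3 @ unit cost 7 (adds 21)
shortest-cost path #2: 12→2→5→13→10 push 12 @ unit cost 11 (adds 132)
shortest-cost path #3: 12→2→5→14→4→10 push 4 @ unit cost 15 (adds 60)
total cost = 213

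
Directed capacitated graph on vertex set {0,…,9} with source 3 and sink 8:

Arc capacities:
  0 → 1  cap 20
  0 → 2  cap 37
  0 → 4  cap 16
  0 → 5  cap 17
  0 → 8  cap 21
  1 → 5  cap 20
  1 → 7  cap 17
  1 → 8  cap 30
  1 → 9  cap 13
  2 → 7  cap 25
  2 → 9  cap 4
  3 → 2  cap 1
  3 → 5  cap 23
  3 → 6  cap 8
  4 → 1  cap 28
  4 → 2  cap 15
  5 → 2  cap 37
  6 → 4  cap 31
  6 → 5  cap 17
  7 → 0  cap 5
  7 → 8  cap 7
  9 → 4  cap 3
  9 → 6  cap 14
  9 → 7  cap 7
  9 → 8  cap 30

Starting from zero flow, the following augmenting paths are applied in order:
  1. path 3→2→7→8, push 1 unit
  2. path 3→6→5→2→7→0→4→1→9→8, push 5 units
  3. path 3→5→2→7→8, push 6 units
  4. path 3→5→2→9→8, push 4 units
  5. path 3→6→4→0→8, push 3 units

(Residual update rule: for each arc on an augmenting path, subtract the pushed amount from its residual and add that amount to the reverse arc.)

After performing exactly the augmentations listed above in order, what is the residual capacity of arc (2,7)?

after path 1 (3→2→7→8, push 1): res(2,7)=24
after path 2 (3→6→5→2→7→0→4→1→9→8, push 5): res(2,7)=19
after path 3 (3→5→2→7→8, push 6): res(2,7)=13
after path 4 (3→5→2→9→8, push 4): res(2,7)=13
after path 5 (3→6→4→0→8, push 3): res(2,7)=13

Residual capacity of (2,7): 13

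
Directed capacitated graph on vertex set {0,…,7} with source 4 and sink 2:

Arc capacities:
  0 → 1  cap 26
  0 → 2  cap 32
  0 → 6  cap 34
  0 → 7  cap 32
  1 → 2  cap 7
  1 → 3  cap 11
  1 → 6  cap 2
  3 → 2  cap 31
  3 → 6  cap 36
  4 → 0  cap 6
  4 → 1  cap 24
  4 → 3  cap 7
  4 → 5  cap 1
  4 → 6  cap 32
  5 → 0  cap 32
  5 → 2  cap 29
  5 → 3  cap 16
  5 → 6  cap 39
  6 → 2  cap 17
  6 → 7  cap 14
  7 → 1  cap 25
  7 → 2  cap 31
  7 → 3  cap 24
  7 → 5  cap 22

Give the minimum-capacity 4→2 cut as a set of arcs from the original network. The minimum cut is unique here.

Min-cut arcs: {(1,2), (1,3), (4,0), (4,3), (4,5), (6,2), (6,7)} (total capacity 63)

augment #1: 4→0→2 push 6
augment #2: 4→1→2 push 7
augment #3: 4→3→2 push 7
augment #4: 4→5→2 push 1
augment #5: 4→6→2 push 17
augment #6: 4→1→3→2 push 11
augment #7: 4→6→7→2 push 14
max flow = 63; residual-reachable set from 4 gives S-side
cut edges (S→T): {(1,2), (1,3), (4,0), (4,3), (4,5), (6,2), (6,7)} total cap 63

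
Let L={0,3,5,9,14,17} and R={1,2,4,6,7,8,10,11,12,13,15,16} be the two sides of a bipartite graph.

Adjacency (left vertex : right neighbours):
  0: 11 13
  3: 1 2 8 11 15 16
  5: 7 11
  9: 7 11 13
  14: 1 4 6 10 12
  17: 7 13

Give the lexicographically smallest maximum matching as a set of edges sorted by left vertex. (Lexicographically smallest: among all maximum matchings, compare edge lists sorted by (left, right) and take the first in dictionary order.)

Lex-smallest maximum matching: {(0,11), (3,1), (5,7), (9,13), (14,4)}

|M| = 5 (so the lex-smallest maximum matching has 5 edges)
process left vertices in ascending order; for each, take the smallest-labelled available neighbour that still permits 5 edges overall, or leave it unmatched if none does
lex-smallest matching: {0-11, 3-1, 5-7, 9-13, 14-4}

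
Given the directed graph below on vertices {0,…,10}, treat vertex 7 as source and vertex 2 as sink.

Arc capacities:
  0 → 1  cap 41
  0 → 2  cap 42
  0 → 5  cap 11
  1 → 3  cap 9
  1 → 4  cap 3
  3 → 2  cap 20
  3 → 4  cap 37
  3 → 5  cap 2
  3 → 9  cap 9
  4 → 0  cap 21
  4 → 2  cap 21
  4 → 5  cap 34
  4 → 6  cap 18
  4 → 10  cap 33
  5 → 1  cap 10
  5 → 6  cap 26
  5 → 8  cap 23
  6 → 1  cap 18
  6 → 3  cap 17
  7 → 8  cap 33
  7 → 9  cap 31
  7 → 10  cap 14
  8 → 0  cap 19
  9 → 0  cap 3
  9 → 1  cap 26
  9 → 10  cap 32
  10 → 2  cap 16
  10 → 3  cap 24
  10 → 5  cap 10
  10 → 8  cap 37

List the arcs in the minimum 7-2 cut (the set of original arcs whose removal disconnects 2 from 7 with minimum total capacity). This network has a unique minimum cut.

augment #1: 7→10→2 push 14
augment #2: 7→8→0→2 push 19
augment #3: 7→9→0→2 push 3
augment #4: 7→9→10→2 push 2
augment #5: 7→9→1→3→2 push 9
augment #6: 7→9→1→4→2 push 3
augment #7: 7→9→10→3→2 push 11
augment #8: 7→9→10→3→4→2 push 3
max flow = 64; residual-reachable set from 7 gives S-side
cut edges (S→T): {(7,9), (7,10), (8,0)} total cap 64

Min-cut arcs: {(7,9), (7,10), (8,0)} (total capacity 64)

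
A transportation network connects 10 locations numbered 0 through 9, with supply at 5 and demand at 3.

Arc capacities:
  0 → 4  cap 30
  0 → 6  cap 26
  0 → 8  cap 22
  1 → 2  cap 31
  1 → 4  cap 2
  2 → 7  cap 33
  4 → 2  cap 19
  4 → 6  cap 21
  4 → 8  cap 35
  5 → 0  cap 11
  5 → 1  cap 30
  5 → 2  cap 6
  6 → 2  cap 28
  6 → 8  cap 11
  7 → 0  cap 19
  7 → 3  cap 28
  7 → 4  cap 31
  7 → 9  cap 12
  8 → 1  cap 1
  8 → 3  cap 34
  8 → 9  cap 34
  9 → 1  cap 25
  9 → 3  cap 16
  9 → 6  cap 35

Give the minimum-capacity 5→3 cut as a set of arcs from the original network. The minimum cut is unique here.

augment #1: 5→0→8→3 push 11
augment #2: 5→2→7→3 push 6
augment #3: 5→1→2→7→3 push 22
augment #4: 5→1→4→8→3 push 2
augment #5: 5→1→2→7→9→3 push 5
max flow = 46; residual-reachable set from 5 gives S-side
cut edges (S→T): {(1,4), (2,7), (5,0)} total cap 46

Min-cut arcs: {(1,4), (2,7), (5,0)} (total capacity 46)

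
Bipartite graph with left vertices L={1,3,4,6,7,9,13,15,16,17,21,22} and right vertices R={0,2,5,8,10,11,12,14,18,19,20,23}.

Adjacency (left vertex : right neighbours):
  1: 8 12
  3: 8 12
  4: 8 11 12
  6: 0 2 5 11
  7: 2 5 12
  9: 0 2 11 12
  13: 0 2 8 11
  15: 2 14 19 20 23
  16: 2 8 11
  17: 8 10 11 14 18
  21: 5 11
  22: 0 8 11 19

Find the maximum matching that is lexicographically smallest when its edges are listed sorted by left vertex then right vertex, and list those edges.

|M| = 9 (so the lex-smallest maximum matching has 9 edges)
process left vertices in ascending order; for each, take the smallest-labelled available neighbour that still permits 9 edges overall, or leave it unmatched if none does
lex-smallest matching: {1-8, 3-12, 4-11, 6-0, 7-2, 15-14, 17-10, 21-5, 22-19}

Lex-smallest maximum matching: {(1,8), (3,12), (4,11), (6,0), (7,2), (15,14), (17,10), (21,5), (22,19)}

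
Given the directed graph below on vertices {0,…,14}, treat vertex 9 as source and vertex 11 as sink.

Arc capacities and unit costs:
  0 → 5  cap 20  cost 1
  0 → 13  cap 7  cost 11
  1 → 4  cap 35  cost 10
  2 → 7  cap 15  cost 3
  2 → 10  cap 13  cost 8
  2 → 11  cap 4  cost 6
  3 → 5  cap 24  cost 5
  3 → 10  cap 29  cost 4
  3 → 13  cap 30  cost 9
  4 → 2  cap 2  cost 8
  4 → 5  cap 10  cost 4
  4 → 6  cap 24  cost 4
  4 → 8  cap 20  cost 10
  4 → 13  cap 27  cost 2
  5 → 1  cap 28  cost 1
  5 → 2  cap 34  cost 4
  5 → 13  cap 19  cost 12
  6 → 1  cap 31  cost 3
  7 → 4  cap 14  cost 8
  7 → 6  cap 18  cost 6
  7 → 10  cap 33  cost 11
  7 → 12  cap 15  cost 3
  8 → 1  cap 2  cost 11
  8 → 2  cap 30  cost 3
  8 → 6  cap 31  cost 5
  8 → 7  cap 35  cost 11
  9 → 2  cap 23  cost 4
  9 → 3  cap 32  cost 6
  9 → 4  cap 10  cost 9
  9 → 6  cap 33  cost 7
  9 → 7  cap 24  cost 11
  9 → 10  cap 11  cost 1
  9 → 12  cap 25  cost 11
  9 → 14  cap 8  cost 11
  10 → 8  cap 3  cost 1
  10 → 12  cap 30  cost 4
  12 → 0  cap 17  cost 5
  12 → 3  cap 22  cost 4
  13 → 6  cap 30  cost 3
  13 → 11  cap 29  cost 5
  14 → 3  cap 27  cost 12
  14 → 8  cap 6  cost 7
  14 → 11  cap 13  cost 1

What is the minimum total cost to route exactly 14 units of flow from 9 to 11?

Minimum cost for 14 units: 168

shortest-cost path #1: 9→2→11 push 4 @ unit cost 10 (adds 40)
shortest-cost path #2: 9→14→11 push 8 @ unit cost 12 (adds 96)
shortest-cost path #3: 9→4→13→11 push 2 @ unit cost 16 (adds 32)
total cost = 168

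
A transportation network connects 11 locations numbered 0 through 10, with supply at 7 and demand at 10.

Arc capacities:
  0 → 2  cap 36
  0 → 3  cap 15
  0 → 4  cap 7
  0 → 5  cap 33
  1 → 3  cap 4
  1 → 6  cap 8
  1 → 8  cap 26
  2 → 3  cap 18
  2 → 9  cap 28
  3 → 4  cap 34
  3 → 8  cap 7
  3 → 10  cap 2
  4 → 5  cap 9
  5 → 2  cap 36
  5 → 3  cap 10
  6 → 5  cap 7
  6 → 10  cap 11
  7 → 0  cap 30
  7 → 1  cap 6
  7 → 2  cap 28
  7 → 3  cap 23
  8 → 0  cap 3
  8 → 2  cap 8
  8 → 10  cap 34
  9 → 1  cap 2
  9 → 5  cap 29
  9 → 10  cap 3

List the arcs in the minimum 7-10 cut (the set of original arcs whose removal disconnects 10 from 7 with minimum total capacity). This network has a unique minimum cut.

augment #1: 7→3→10 push 2
augment #2: 7→1→6→10 push 6
augment #3: 7→2→9→10 push 3
augment #4: 7→3→8→10 push 7
augment #5: 7→2→9→1→6→10 push 2
max flow = 20; residual-reachable set from 7 gives S-side
cut edges (S→T): {(3,8), (3,10), (7,1), (9,1), (9,10)} total cap 20

Min-cut arcs: {(3,8), (3,10), (7,1), (9,1), (9,10)} (total capacity 20)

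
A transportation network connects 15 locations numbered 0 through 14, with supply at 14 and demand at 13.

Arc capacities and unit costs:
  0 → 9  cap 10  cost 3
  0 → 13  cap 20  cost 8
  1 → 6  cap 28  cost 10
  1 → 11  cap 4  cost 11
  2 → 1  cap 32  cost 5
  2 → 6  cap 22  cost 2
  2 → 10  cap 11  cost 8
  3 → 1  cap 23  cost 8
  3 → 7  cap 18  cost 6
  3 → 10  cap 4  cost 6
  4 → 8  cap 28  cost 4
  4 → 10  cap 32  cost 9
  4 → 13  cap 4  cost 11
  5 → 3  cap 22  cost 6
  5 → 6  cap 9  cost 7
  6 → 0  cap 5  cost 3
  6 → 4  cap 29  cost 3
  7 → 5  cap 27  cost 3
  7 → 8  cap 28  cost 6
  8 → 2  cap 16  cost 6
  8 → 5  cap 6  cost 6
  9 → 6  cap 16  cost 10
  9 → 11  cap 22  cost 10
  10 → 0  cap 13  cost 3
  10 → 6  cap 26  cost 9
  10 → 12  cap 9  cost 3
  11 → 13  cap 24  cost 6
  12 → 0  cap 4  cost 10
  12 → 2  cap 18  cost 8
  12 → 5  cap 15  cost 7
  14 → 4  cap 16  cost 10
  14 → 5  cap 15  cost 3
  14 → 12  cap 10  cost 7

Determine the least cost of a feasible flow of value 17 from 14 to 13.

shortest-cost path #1: 14→4→13 push 4 @ unit cost 21 (adds 84)
shortest-cost path #2: 14→5→6→0→13 push 5 @ unit cost 21 (adds 105)
shortest-cost path #3: 14→12→0→13 push 4 @ unit cost 25 (adds 100)
shortest-cost path #4: 14→5→3→10→0→13 push 4 @ unit cost 26 (adds 104)
total cost = 393

Minimum cost for 17 units: 393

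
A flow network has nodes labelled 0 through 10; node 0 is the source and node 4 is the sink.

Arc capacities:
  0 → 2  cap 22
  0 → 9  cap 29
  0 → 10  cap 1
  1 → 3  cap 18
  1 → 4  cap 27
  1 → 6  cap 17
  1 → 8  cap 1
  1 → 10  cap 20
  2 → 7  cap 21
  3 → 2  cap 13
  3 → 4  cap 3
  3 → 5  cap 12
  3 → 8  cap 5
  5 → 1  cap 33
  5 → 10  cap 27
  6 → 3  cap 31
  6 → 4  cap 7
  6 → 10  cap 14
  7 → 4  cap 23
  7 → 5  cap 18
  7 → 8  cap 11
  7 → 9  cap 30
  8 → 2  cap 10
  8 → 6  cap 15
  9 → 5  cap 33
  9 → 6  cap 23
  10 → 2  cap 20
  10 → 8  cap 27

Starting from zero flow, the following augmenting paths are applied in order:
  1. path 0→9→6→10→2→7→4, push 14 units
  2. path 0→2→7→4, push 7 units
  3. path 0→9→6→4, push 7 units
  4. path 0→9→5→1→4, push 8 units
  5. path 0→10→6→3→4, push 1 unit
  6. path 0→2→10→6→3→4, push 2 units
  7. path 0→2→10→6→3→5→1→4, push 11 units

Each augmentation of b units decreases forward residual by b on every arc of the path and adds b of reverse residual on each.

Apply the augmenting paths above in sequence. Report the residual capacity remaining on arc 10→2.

Residual capacity of (10,2): 19

after path 1 (0→9→6→10→2→7→4, push 14): res(10,2)=6
after path 2 (0→2→7→4, push 7): res(10,2)=6
after path 3 (0→9→6→4, push 7): res(10,2)=6
after path 4 (0→9→5→1→4, push 8): res(10,2)=6
after path 5 (0→10→6→3→4, push 1): res(10,2)=6
after path 6 (0→2→10→6→3→4, push 2): res(10,2)=8
after path 7 (0→2→10→6→3→5→1→4, push 11): res(10,2)=19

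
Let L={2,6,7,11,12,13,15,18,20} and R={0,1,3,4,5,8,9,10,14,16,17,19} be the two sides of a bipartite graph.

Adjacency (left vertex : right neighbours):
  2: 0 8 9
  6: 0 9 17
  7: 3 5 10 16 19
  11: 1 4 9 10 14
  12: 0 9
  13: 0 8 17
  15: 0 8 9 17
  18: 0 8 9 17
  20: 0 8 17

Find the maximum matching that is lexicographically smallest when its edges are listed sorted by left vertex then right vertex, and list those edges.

|M| = 6 (so the lex-smallest maximum matching has 6 edges)
process left vertices in ascending order; for each, take the smallest-labelled available neighbour that still permits 6 edges overall, or leave it unmatched if none does
lex-smallest matching: {2-0, 6-9, 7-3, 11-1, 13-8, 15-17}

Lex-smallest maximum matching: {(2,0), (6,9), (7,3), (11,1), (13,8), (15,17)}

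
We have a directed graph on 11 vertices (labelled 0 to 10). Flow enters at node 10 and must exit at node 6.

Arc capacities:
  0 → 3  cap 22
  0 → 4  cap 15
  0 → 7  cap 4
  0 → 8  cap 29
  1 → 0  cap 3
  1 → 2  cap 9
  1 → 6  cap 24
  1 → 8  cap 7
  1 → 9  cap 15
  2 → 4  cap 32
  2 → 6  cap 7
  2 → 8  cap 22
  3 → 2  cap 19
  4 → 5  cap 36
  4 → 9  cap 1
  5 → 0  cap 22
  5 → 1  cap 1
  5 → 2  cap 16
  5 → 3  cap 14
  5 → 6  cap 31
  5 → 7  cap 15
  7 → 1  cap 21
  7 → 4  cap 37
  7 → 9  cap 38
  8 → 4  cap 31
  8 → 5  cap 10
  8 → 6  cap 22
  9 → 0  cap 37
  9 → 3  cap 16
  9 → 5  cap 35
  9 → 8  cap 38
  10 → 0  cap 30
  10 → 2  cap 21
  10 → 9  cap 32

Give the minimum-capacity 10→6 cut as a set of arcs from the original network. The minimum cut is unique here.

Min-cut arcs: {(0,7), (2,6), (5,1), (5,6), (5,7), (8,6)} (total capacity 80)

augment #1: 10→2→6 push 7
augment #2: 10→0→8→6 push 22
augment #3: 10→9→5→6 push 31
augment #4: 10→0→7→1→6 push 4
augment #5: 10→9→5→1→6 push 1
augment #6: 10→0→4→5→7→1→6 push 4
augment #7: 10→2→4→5→7→1→6 push 11
max flow = 80; residual-reachable set from 10 gives S-side
cut edges (S→T): {(0,7), (2,6), (5,1), (5,6), (5,7), (8,6)} total cap 80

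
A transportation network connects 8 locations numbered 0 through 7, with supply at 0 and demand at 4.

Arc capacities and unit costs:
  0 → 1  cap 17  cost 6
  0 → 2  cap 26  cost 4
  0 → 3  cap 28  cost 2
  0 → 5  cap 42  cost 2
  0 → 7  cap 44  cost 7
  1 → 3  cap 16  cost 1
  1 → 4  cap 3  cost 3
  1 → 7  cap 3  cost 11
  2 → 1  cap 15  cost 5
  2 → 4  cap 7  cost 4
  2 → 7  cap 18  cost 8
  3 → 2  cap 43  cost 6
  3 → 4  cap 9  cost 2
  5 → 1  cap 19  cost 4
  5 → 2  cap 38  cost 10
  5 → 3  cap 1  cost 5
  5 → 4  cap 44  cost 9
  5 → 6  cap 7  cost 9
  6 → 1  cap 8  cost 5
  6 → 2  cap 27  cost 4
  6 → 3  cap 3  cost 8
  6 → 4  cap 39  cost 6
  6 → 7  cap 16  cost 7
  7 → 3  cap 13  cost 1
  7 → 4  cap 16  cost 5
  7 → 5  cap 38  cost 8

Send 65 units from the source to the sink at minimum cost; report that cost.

shortest-cost path #1: 0→3→4 push 9 @ unit cost 4 (adds 36)
shortest-cost path #2: 0→2→4 push 7 @ unit cost 8 (adds 56)
shortest-cost path #3: 0→1→4 push 3 @ unit cost 9 (adds 27)
shortest-cost path #4: 0→5→4 push 42 @ unit cost 11 (adds 462)
shortest-cost path #5: 0→7→4 push 4 @ unit cost 12 (adds 48)
total cost = 629

Minimum cost for 65 units: 629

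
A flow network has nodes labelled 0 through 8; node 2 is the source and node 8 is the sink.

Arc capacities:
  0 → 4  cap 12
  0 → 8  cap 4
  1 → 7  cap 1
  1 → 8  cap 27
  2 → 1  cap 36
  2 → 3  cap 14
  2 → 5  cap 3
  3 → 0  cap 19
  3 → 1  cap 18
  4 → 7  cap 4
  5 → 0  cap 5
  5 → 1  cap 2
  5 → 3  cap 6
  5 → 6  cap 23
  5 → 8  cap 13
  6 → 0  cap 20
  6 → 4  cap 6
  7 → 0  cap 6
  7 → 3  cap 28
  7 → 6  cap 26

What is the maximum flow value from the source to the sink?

augment #1: 2→1→8 bottleneck 27, total now 27
augment #2: 2→5→8 bottleneck 3, total now 30
augment #3: 2→3→0→8 bottleneck 4, total now 34

Maximum flow value: 34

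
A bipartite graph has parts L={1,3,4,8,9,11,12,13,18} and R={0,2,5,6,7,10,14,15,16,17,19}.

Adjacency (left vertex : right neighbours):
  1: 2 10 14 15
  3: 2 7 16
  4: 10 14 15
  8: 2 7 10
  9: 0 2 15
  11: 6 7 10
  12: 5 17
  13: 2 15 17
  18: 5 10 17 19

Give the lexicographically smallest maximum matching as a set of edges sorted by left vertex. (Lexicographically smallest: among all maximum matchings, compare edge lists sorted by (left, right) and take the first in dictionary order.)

|M| = 9 (so the lex-smallest maximum matching has 9 edges)
process left vertices in ascending order; for each, take the smallest-labelled available neighbour that still permits 9 edges overall, or leave it unmatched if none does
lex-smallest matching: {1-2, 3-7, 4-14, 8-10, 9-0, 11-6, 12-5, 13-15, 18-17}

Lex-smallest maximum matching: {(1,2), (3,7), (4,14), (8,10), (9,0), (11,6), (12,5), (13,15), (18,17)}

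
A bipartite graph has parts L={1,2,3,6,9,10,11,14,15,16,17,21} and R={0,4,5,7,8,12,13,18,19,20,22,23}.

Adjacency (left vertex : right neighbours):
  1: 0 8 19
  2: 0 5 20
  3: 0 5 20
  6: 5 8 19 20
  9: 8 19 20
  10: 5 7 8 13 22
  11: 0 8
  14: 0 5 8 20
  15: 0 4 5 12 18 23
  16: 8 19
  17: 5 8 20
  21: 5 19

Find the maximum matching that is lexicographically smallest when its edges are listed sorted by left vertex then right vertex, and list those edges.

Lex-smallest maximum matching: {(1,0), (2,5), (3,20), (6,8), (9,19), (10,7), (15,4)}

|M| = 7 (so the lex-smallest maximum matching has 7 edges)
process left vertices in ascending order; for each, take the smallest-labelled available neighbour that still permits 7 edges overall, or leave it unmatched if none does
lex-smallest matching: {1-0, 2-5, 3-20, 6-8, 9-19, 10-7, 15-4}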